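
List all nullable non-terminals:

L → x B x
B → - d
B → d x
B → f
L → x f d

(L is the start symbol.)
None

There are no ε-productions, so no non-terminal can derive ε.
No non-terminals are nullable.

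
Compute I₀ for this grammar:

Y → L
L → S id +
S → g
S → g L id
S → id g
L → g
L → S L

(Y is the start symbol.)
{ [L → . S L], [L → . S id +], [L → . g], [S → . g L id], [S → . g], [S → . id g], [Y → . L], [Y' → . Y] }

First, augment the grammar with Y' → Y
I₀ = CLOSURE({ [Y' → . Y] }):
  [Y' → . Y] has the dot before Y: add [Y → . L]
  [Y → . L] has the dot before L: add [L → . S id +], [L → . g], [L → . S L]
  [L → . S id +] has the dot before S: add [S → . g], [S → . g L id], [S → . id g]
No further items can be added.

I₀ = { [L → . S L], [L → . S id +], [L → . g], [S → . g L id], [S → . g], [S → . id g], [Y → . L], [Y' → . Y] }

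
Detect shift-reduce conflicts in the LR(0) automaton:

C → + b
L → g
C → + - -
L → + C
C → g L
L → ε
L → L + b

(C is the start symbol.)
Yes — I3: [L → .] vs [L → . + C]; I5: [C → g L .] vs [L → L . + b]

Augment with C' → C and build the canonical LR(0) collection (I0 = CLOSURE({[C' → . C]}), then GOTO on every symbol after a dot until no new states appear). It has 13 states:
  I0: { [C → . + - -], [C → . + b], [C → . g L], [C' → . C] }  — shift
  I1: { [C → + . - -], [C → + . b] }  — shift
  I2: { [C' → C .] }  — accept
  I3: { [C → g . L], [L → . + C], [L → . L + b], [L → . g], [L → .] }  — shift, reduce
  I4: { [C → . + - -], [C → . + b], [C → . g L], [L → + . C] }  — shift
  I5: { [C → g L .], [L → L . + b] }  — shift, reduce
  I6: { [L → g .] }  — reduce
  I7: { [L → L + . b] }  — shift
  I8: { [L → L + b .] }  — reduce
  I9: { [L → + C .] }  — reduce
  I10: { [C → + - . -] }  — shift
  I11: { [C → + b .] }  — reduce
  I12: { [C → + - - .] }  — reduce

I3 contains reduce item [L → .] and shift items [L → . + C], [L → . g] — shift-reduce conflict.
I5 contains reduce item [C → g L .] and shift item [L → L . + b] — shift-reduce conflict.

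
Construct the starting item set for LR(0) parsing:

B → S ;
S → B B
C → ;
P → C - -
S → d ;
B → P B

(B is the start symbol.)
{ [B → . P B], [B → . S ;], [B' → . B], [C → . ;], [P → . C - -], [S → . B B], [S → . d ;] }

First, augment the grammar with B' → B
I₀ = CLOSURE({ [B' → . B] }):
  [B' → . B] has the dot before B: add [B → . S ;], [B → . P B]
  [B → . S ;] has the dot before S: add [S → . B B], [S → . d ;]
  [B → . P B] has the dot before P: add [P → . C - -]
  [P → . C - -] has the dot before C: add [C → . ;]
No further items can be added.

I₀ = { [B → . P B], [B → . S ;], [B' → . B], [C → . ;], [P → . C - -], [S → . B B], [S → . d ;] }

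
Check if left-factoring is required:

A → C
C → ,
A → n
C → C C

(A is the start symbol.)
Left-factoring is needed when two productions for the same non-terminal
share a common prefix on the right-hand side.

Productions for A:
  A → C
  A → n
Productions for C:
  C → ,
  C → C C

No common prefixes found.

Answer: No, left-factoring is not needed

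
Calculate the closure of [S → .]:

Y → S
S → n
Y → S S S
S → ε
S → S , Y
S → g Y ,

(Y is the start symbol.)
To compute CLOSURE, for each item [A → α.Bβ] where B is a non-terminal, add [B → .γ] for all productions B → γ; repeat for the newly added items until nothing changes.

Start with: [S → .]
The dot is at the end, so nothing is added.

CLOSURE = { [S → .] }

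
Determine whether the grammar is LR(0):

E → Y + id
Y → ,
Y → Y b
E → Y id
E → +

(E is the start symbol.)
Yes, the grammar is LR(0)

Augment with E' → E and build the canonical LR(0) collection (I0 = CLOSURE({[E' → . E]}), then GOTO on every symbol after a dot until no new states appear). It has 9 states:
  I0: { [E → . +], [E → . Y + id], [E → . Y id], [E' → . E], [Y → . ,], [Y → . Y b] }  — shift
  I1: { [E → + .] }  — reduce
  I2: { [Y → , .] }  — reduce
  I3: { [E' → E .] }  — accept
  I4: { [E → Y . + id], [E → Y . id], [Y → Y . b] }  — shift
  I5: { [E → Y + . id] }  — shift
  I6: { [Y → Y b .] }  — reduce
  I7: { [E → Y id .] }  — reduce
  I8: { [E → Y + id .] }  — reduce

Every state is either a pure shift/goto state or contains exactly one complete item and nothing to shift — no conflicts. The grammar is LR(0).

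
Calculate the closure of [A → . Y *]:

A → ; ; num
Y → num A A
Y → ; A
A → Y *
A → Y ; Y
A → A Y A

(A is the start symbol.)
Start with: [A → . Y *]
  [A → . Y *] has the dot before Y: add [Y → . num A A], [Y → . ; A]
No further items can be added.

CLOSURE = { [A → . Y *], [Y → . ; A], [Y → . num A A] }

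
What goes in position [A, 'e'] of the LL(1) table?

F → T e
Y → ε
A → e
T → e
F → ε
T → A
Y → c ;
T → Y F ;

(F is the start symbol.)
To find M[A, 'e'], we find productions for A where 'e' is in the predict set (PREDICT(N → α) = (FIRST(α) \ {ε}) ∪ (FOLLOW(N) if α ⇒* ε)).

A → e: PREDICT = { 'e' }
  'e' is in predict set, so this production goes in M[A, 'e']

M[A, 'e'] = A → e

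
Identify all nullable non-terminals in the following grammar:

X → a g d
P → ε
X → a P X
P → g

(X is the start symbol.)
{ 'P' }

ε-productions: P → ε
So P is immediately nullable.
No further non-terminal can be added: every production for the remaining non-terminals contains a terminal or a non-nullable non-terminal.
Nullable = { 'P' }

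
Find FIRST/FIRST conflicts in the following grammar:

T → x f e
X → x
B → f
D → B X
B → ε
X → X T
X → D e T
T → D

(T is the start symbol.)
A FIRST/FIRST conflict occurs when two productions N → α and N → β for the same non-terminal have FIRST(α) ∩ FIRST(β) ≠ ∅ (with ε ∈ FIRST of a nullable right-hand side, so two nullable alternatives also conflict).

FIRST sets of the non-terminals at (or reachable through a nullable prefix from) the front of some alternative:
  FIRST(D) = { 'f', 'x' }
  FIRST(X) = { 'f', 'x' }

Productions for T:
  T → x f e: FIRST = { 'x' }
  T → D: FIRST = { 'f', 'x' }
Productions for X:
  X → x: FIRST = { 'x' }
  X → X T: FIRST = { 'f', 'x' }
  X → D e T: FIRST = { 'f', 'x' }
Productions for B:
  B → f: FIRST = { 'f' }
  B → ε: FIRST = { ε }
D has only one production, so no FIRST/FIRST conflict is possible there.

Conflict for T: T → x f e and T → D
  Overlap: { 'x' }
Conflict for X: X → x and X → X T
  Overlap: { 'x' }
Conflict for X: X → x and X → D e T
  Overlap: { 'x' }
Conflict for X: X → X T and X → D e T
  Overlap: { 'f', 'x' }

Answer: Yes. T → x f e / T → D on { 'x' }; X → x / X → X T on { 'x' }; X → x / X → D e T on { 'x' }; X → X T / X → D e T on { 'f', 'x' }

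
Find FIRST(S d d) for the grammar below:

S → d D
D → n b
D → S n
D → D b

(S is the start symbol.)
FIRST sets of the non-terminals involved (from the grammar, by fixed-point iteration):
  FIRST(S) = { 'd' }

To compute FIRST(S d d), process the symbols left to right:
Symbol S is a non-terminal. Add FIRST(S) \ {ε} = { 'd' }
S is not nullable (ε ∉ FIRST(S)), so stop here.
FIRST(S d d) = { 'd' }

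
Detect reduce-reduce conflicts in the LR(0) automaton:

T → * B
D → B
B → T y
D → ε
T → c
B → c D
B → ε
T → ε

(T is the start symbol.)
A reduce-reduce conflict occurs when an LR(0) state has two complete items [A → α .] and [B → β .] — both call for a reduction, and with no lookahead the parser cannot choose between them.

Augment with T' → T and build the canonical LR(0) collection (I0 = CLOSURE({[T' → . T]}), then GOTO on every symbol after a dot until no new states appear). It has 10 states:
  I0: { [T → . * B], [T → . c], [T → .], [T' → . T] }  — shift, reduce
  I1: { [B → . T y], [B → . c D], [B → .], [T → * . B], [T → . * B], [T → . c], [T → .] }  — shift, 2 reduces
  I2: { [T' → T .] }  — accept
  I3: { [T → c .] }  — reduce
  I4: { [T → * B .] }  — reduce
  I5: { [B → T . y] }  — shift
  I6: { [B → . T y], [B → . c D], [B → .], [B → c . D], [D → . B], [D → .], [T → . * B], [T → . c], [T → .], [T → c .] }  — shift, 4 reduces
  I7: { [D → B .] }  — reduce
  I8: { [B → c D .] }  — reduce
  I9: { [B → T y .] }  — reduce

I1 contains complete items [B → .], [T → .] — reduce-reduce conflict.
I6 contains complete items [B → .], [D → .], [T → .], [T → c .] — reduce-reduce conflict.

Answer: Yes — I1: [B → .] vs [T → .]; I6: [B → .] vs [D → .]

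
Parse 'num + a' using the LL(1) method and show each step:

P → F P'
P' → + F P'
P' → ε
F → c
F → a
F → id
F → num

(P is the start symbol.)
Stack is shown with the top on the left.

Stack     Input      Action
---------------------------
P $       num + a $  output P → F P'
F P' $    num + a $  output F → num
num P' $  num + a $  match 'num'
P' $      + a $      output P' → + F P'
+ F P' $  + a $      match '+'
F P' $    a $        output F → a
a P' $    a $        match 'a'
P' $      $          output P' → ε
$         $          accept

The string is accepted.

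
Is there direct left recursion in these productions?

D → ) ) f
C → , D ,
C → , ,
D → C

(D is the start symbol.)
D → ) ) f: starts with ')'
C → , D ,: starts with ','
C → , ,: starts with ','
D → C: starts with C

No direct left recursion found.

Answer: No direct left recursion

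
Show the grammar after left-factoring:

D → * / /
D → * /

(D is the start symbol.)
Left-factoring transforms A → αβ₁ | αβ₂ into A → αA' and A' → β₁ | β₂
(α is the longest common prefix among the alternatives). Repeat until
no nonterminal has two alternatives with a common prefix.

Round 1: D has alternatives sharing prefix '* /'. Introduce D': D → * / D'
  Add: D' → /
  Add: D' → ε

No remaining common prefixes — done.

Resulting grammar:
D → * / D'
D' → /
D' → ε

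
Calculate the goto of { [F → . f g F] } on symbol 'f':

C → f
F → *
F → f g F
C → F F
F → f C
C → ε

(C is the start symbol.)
GOTO(I, 'f') = CLOSURE({ [A → αX.β] : [A → α.Xβ] ∈ I, X = 'f' })

Items with dot before 'f', with the dot advanced:
  [F → . f g F] → [F → f . g F]
Closure adds nothing (no advanced item has the dot before a non-terminal).

GOTO = { [F → f . g F] }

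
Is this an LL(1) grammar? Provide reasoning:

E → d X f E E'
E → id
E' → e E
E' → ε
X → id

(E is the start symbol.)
No. Predict set conflict for E': { 'e' }

A grammar is LL(1) if for each non-terminal N with multiple productions, the predict sets of those productions are pairwise disjoint, where PREDICT(N → α) = (FIRST(α) \ {ε}) ∪ (FOLLOW(N) if α ⇒* ε).

Relevant sets:
  FOLLOW(E') = { $, 'e' }

For E:
  PREDICT(E → d X f E E') = { 'd' }
  PREDICT(E → id) = { 'id' }
For E':
  PREDICT(E' → e E) = { 'e' }
  PREDICT(E' → ε) = { $, 'e' }
X has a single production, so nothing to check there.

Conflict found: Predict set conflict for E': { 'e' }
The grammar is NOT LL(1).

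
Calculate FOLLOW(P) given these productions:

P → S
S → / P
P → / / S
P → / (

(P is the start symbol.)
P is the start symbol, so $ ∈ FOLLOW(P).
In S → / P: P is at the end, add FOLLOW(S)

The FOLLOW sets referred to above (computed the same way, to a fixed point):
  FOLLOW(S) = { $ }

Taking the union: FOLLOW(P) = { $ }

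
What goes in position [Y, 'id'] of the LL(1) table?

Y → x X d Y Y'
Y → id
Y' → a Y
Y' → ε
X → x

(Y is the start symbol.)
To find M[Y, 'id'], we find productions for Y where 'id' is in the predict set (PREDICT(N → α) = (FIRST(α) \ {ε}) ∪ (FOLLOW(N) if α ⇒* ε)).

Y → x X d Y Y': PREDICT = { 'x' }
Y → id: PREDICT = { 'id' }
  'id' is in predict set, so this production goes in M[Y, 'id']

M[Y, 'id'] = Y → id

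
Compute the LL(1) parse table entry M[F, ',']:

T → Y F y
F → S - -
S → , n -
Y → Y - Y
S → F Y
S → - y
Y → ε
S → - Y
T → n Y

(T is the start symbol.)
F → S - -

To find M[F, ','], we find productions for F where ',' is in the predict set (PREDICT(N → α) = (FIRST(α) \ {ε}) ∪ (FOLLOW(N) if α ⇒* ε)).

Relevant sets:
  FIRST(S) = { ',', '-' }

F → S - -: PREDICT = { ',', '-' }
  ',' is in predict set, so this production goes in M[F, ',']

M[F, ','] = F → S - -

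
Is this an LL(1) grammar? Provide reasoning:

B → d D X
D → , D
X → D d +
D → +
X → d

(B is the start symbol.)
Relevant sets:
  FIRST(D) = { '+', ',' }

For D:
  PREDICT(D → ',' D) = { ',' }
  PREDICT(D → '+') = { '+' }
For X:
  PREDICT(X → D d '+') = { '+', ',' }
  PREDICT(X → d) = { 'd' }
B has a single production, so nothing to check there.

All predict sets are disjoint. The grammar IS LL(1).

Answer: Yes, the grammar is LL(1).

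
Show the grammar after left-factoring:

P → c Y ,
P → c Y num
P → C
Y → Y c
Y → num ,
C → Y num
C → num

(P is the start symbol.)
P → c Y P'
P' → ,
P' → num
P → C
Y → Y c
Y → num ,
C → Y num
C → num

Left-factoring transforms A → αβ₁ | αβ₂ into A → αA' and A' → β₁ | β₂
(α is the longest common prefix among the alternatives). Repeat until
no nonterminal has two alternatives with a common prefix.

Round 1: P has alternatives sharing prefix 'c Y'. Introduce P': P → c Y P'
  Add: P' → ,
  Add: P' → num

No remaining common prefixes — done.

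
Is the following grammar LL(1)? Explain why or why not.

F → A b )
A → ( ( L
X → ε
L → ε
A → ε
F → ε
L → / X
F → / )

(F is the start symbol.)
A grammar is LL(1) if for each non-terminal N with multiple productions, the predict sets of those productions are pairwise disjoint, where PREDICT(N → α) = (FIRST(α) \ {ε}) ∪ (FOLLOW(N) if α ⇒* ε).

Relevant sets:
  FIRST(A) = { '(', ε }
  FOLLOW(F) = { $ }
  FOLLOW(A) = { 'b' }
  FOLLOW(L) = { 'b' }

For F:
  PREDICT(F → A b ')') = { '(', 'b' }
  PREDICT(F → ε) = { $ }
  PREDICT(F → '/' ')') = { '/' }
For A:
  PREDICT(A → '(' '(' L) = { '(' }
  PREDICT(A → ε) = { 'b' }
For L:
  PREDICT(L → ε) = { 'b' }
  PREDICT(L → '/' X) = { '/' }
X has a single production, so nothing to check there.

All predict sets are disjoint. The grammar IS LL(1).

Answer: Yes, the grammar is LL(1).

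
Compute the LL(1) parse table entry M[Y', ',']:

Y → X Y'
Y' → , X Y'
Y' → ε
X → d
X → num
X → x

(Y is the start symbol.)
Y' → , X Y'

To find M[Y', ','], we find productions for Y' where ',' is in the predict set (PREDICT(N → α) = (FIRST(α) \ {ε}) ∪ (FOLLOW(N) if α ⇒* ε)).

Relevant sets:
  FOLLOW(Y') = { $ }

Y' → , X Y': PREDICT = { ',' }
  ',' is in predict set, so this production goes in M[Y', ',']
Y' → ε: PREDICT = { $ }

M[Y', ','] = Y' → , X Y'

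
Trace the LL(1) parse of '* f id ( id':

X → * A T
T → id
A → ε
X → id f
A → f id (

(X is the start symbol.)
LL(1) parsing maintains a stack (initially the start symbol over $) and the input. At each step: if the stack top is a terminal, match it against the current input token; if it is a non-terminal N, replace it with the RHS of M[N, lookahead] (the unique production whose predict set contains the lookahead).

Stack is shown with the top on the left.

Stack       Input          Action
---------------------------------
X $         * f id ( id $  output X → * A T
* A T $     * f id ( id $  match '*'
A T $       f id ( id $    output A → f id (
f id ( T $  f id ( id $    match 'f'
id ( T $    id ( id $      match 'id'
( T $       ( id $         match '('
T $         id $           output T → id
id $        id $           match 'id'
$           $              accept

The string is accepted.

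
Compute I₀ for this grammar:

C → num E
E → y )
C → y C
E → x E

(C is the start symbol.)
First, augment the grammar with C' → C
I₀ = CLOSURE({ [C' → . C] }):
  [C' → . C] has the dot before C: add [C → . num E], [C → . y C]
No further items can be added.

I₀ = { [C → . num E], [C → . y C], [C' → . C] }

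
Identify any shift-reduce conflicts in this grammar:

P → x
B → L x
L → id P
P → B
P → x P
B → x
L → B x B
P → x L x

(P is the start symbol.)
Yes — I1: [P → B .] vs [L → B . x B]; I5: [B → x .] vs [B → . x]; I12: [L → B x B .] vs [L → B . x B]

Augment with P' → P and build the canonical LR(0) collection (I0 = CLOSURE({[P' → . P]}), then GOTO on every symbol after a dot until no new states appear). It has 14 states:
  I0: { [B → . L x], [B → . x], [L → . B x B], [L → . id P], [P → . B], [P → . x L x], [P → . x P], [P → . x], [P' → . P] }  — shift
  I1: { [L → B . x B], [P → B .] }  — shift, reduce
  I2: { [B → L . x] }  — shift
  I3: { [P' → P .] }  — accept
  I4: { [B → . L x], [B → . x], [L → . B x B], [L → . id P], [L → id . P], [P → . B], [P → . x L x], [P → . x P], [P → . x] }  — shift
  I5: { [B → . L x], [B → . x], [B → x .], [L → . B x B], [L → . id P], [P → . B], [P → . x L x], [P → . x P], [P → . x], [P → x . L x], [P → x . P], [P → x .] }  — shift, 2 reduces
  I6: { [B → L . x], [P → x L . x] }  — shift
  I7: { [P → x P .] }  — reduce
  I8: { [B → L x .], [P → x L x .] }  — 2 reduces
  I9: { [L → id P .] }  — reduce
  I10: { [B → L x .] }  — reduce
  I11: { [B → . L x], [B → . x], [L → . B x B], [L → . id P], [L → B x . B] }  — shift
  I12: { [L → B . x B], [L → B x B .] }  — shift, reduce
  I13: { [B → x .] }  — reduce

I1 contains reduce item [P → B .] and shift item [L → B . x B] — shift-reduce conflict.
I5 contains reduce items [B → x .], [P → x .] and shift items [B → . x], [L → . id P], [P → . x], [P → . x L x], [P → . x P] — shift-reduce conflict.
I12 contains reduce item [L → B x B .] and shift item [L → B . x B] — shift-reduce conflict.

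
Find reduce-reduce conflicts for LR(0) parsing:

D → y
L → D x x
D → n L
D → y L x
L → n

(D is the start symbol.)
Augment with D' → D and build the canonical LR(0) collection (I0 = CLOSURE({[D' → . D]}), then GOTO on every symbol after a dot until no new states appear). It has 11 states:
  I0: { [D → . n L], [D → . y L x], [D → . y], [D' → . D] }  — shift
  I1: { [D' → D .] }  — accept
  I2: { [D → . n L], [D → . y L x], [D → . y], [D → n . L], [L → . D x x], [L → . n] }  — shift
  I3: { [D → . n L], [D → . y L x], [D → . y], [D → y . L x], [D → y .], [L → . D x x], [L → . n] }  — shift, reduce
  I4: { [L → D . x x] }  — shift
  I5: { [D → y L . x] }  — shift
  I6: { [D → . n L], [D → . y L x], [D → . y], [D → n . L], [L → . D x x], [L → . n], [L → n .] }  — shift, reduce
  I7: { [D → n L .] }  — reduce
  I8: { [D → y L x .] }  — reduce
  I9: { [L → D x . x] }  — shift
  I10: { [L → D x x .] }  — reduce

No state contains more than one complete item.

Answer: No reduce-reduce conflicts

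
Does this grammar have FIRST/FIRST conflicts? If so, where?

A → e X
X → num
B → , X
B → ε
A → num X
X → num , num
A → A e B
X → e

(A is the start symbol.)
A FIRST/FIRST conflict occurs when two productions N → α and N → β for the same non-terminal have FIRST(α) ∩ FIRST(β) ≠ ∅ (with ε ∈ FIRST of a nullable right-hand side, so two nullable alternatives also conflict).

FIRST sets of the non-terminals at (or reachable through a nullable prefix from) the front of some alternative:
  FIRST(A) = { 'e', 'num' }

Productions for A:
  A → e X: FIRST = { 'e' }
  A → num X: FIRST = { 'num' }
  A → A e B: FIRST = { 'e', 'num' }
Productions for X:
  X → num: FIRST = { 'num' }
  X → num , num: FIRST = { 'num' }
  X → e: FIRST = { 'e' }
Productions for B:
  B → , X: FIRST = { ',' }
  B → ε: FIRST = { ε }

Conflict for A: A → e X and A → A e B
  Overlap: { 'e' }
Conflict for A: A → num X and A → A e B
  Overlap: { 'num' }
Conflict for X: X → num and X → num , num
  Overlap: { 'num' }

Answer: Yes. A → e X / A → A e B on { 'e' }; A → num X / A → A e B on { 'num' }; X → num / X → num ',' num on { 'num' }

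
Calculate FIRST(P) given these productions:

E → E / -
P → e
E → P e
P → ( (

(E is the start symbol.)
To compute FIRST(P), examine every production with P on the left-hand side, reading each right-hand side left to right until a non-nullable symbol is reached.

From P → e:
  - e is a terminal: add 'e' and stop
From P → ( (:
  - '(' is a terminal: add '(' and stop

Collecting: FIRST(P) = { '(', 'e' }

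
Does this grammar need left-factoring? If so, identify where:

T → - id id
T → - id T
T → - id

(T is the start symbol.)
Yes, T has productions with common prefix '- id'

Left-factoring is needed when two productions for the same non-terminal
share a common prefix on the right-hand side.

Productions for T:
  T → - id id
  T → - id T
  T → - id

Found common prefix '- id' in productions for T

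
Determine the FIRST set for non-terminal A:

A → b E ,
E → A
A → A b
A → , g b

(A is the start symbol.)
{ ',', 'b' }

To compute FIRST(A), examine every production with A on the left-hand side, reading each right-hand side left to right until a non-nullable symbol is reached.

From A → b E ,:
  - b is a terminal: add 'b' and stop
From A → A b:
  - A is the symbol being defined: contributes nothing new
    A is not nullable, so stop
From A → , g b:
  - ',' is a terminal: add ',' and stop

Collecting: FIRST(A) = { ',', 'b' }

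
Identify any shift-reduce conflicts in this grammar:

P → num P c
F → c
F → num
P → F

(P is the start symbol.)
A shift-reduce conflict occurs when an LR(0) state has both:
  - a complete (reduce) item [A → α .] (dot at the end), and
  - a shift item [B → β . c γ] (dot before a terminal).

Augment with P' → P and build the canonical LR(0) collection (I0 = CLOSURE({[P' → . P]}), then GOTO on every symbol after a dot until no new states appear). It has 7 states:
  I0: { [F → . c], [F → . num], [P → . F], [P → . num P c], [P' → . P] }  — shift
  I1: { [P → F .] }  — reduce
  I2: { [P' → P .] }  — accept
  I3: { [F → c .] }  — reduce
  I4: { [F → . c], [F → . num], [F → num .], [P → . F], [P → . num P c], [P → num . P c] }  — shift, reduce
  I5: { [P → num P . c] }  — shift
  I6: { [P → num P c .] }  — reduce

I4 contains reduce item [F → num .] and shift items [F → . c], [F → . num], [P → . num P c] — shift-reduce conflict.

Answer: Yes — I4: [F → num .] vs [F → . c]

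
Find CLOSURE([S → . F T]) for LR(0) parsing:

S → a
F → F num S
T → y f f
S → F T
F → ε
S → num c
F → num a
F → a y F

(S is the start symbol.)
{ [F → . F num S], [F → . a y F], [F → . num a], [F → .], [S → . F T] }

To compute CLOSURE, for each item [A → α.Bβ] where B is a non-terminal, add [B → .γ] for all productions B → γ; repeat for the newly added items until nothing changes.

Start with: [S → . F T]
  [S → . F T] has the dot before F: add [F → . F num S], [F → .], [F → . num a], [F → . a y F]
No further items can be added.

CLOSURE = { [F → . F num S], [F → . a y F], [F → . num a], [F → .], [S → . F T] }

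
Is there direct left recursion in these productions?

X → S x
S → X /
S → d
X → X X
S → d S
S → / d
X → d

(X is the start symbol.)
Direct left recursion occurs when N → N α for some non-terminal N (the right-hand side begins with the left-hand side itself).

X → S x: starts with S
S → X /: starts with X
S → d: starts with d
X → X X: LEFT RECURSIVE (starts with X)
S → d S: starts with d
S → / d: starts with '/'
X → d: starts with d

The grammar has direct left recursion on: X.

Answer: Yes, X is left-recursive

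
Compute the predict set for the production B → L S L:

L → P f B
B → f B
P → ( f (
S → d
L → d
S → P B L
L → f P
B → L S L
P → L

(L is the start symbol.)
{ '(', 'd', 'f' }

PREDICT(B → L S L) = (FIRST(RHS) \ {ε}) ∪ (FOLLOW(B) if ε ∈ FIRST(RHS), i.e. RHS ⇒* ε)
FIRST(L) = { '(', 'd', 'f' }
FIRST(L S L) = { '(', 'd', 'f' }
ε ∉ FIRST(L S L), so FOLLOW(B) is not added.
PREDICT(B → L S L) = { '(', 'd', 'f' }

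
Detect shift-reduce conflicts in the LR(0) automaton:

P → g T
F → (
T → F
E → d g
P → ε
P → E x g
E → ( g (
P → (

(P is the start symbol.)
A shift-reduce conflict occurs when an LR(0) state has both:
  - a complete (reduce) item [A → α .] (dot at the end), and
  - a shift item [B → β . c γ] (dot before a terminal).

Augment with P' → P and build the canonical LR(0) collection (I0 = CLOSURE({[P' → . P]}), then GOTO on every symbol after a dot until no new states appear). It has 14 states:
  I0: { [E → . ( g (], [E → . d g], [P → . (], [P → . E x g], [P → . g T], [P → .], [P' → . P] }  — shift, reduce
  I1: { [E → ( . g (], [P → ( .] }  — shift, reduce
  I2: { [P → E . x g] }  — shift
  I3: { [P' → P .] }  — accept
  I4: { [E → d . g] }  — shift
  I5: { [F → . (], [P → g . T], [T → . F] }  — shift
  I6: { [F → ( .] }  — reduce
  I7: { [T → F .] }  — reduce
  I8: { [P → g T .] }  — reduce
  I9: { [E → d g .] }  — reduce
  I10: { [P → E x . g] }  — shift
  I11: { [P → E x g .] }  — reduce
  I12: { [E → ( g . (] }  — shift
  I13: { [E → ( g ( .] }  — reduce

I0 contains reduce item [P → .] and shift items [E → . ( g (], [E → . d g], [P → . (], [P → . g T] — shift-reduce conflict.
I1 contains reduce item [P → ( .] and shift item [E → ( . g (] — shift-reduce conflict.

Answer: Yes — I0: [P → .] vs [E → . ( g (]; I1: [P → ( .] vs [E → ( . g (]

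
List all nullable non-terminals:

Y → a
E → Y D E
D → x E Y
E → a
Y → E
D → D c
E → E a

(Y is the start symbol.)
A non-terminal is nullable if it can derive ε (the empty string): either it has an ε-production, or it has a production whose right-hand side consists entirely of nullable non-terminals.

There are no ε-productions, so no non-terminal can derive ε.
No non-terminals are nullable.

Answer: None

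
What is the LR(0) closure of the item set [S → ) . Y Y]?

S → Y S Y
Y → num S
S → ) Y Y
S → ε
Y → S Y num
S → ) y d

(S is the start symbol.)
{ [S → ) . Y Y], [S → . ) Y Y], [S → . ) y d], [S → . Y S Y], [S → .], [Y → . S Y num], [Y → . num S] }

To compute CLOSURE, for each item [A → α.Bβ] where B is a non-terminal, add [B → .γ] for all productions B → γ; repeat for the newly added items until nothing changes.

Start with: [S → ) . Y Y]
  [S → ) . Y Y] has the dot before Y: add [Y → . num S], [Y → . S Y num]
  [Y → . S Y num] has the dot before S: add [S → . Y S Y], [S → . ) Y Y], [S → .], [S → . ) y d]
No further items can be added.

CLOSURE = { [S → ) . Y Y], [S → . ) Y Y], [S → . ) y d], [S → . Y S Y], [S → .], [Y → . S Y num], [Y → . num S] }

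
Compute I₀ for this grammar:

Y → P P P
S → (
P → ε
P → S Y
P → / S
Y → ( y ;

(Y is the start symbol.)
{ [P → . / S], [P → . S Y], [P → .], [S → . (], [Y → . ( y ;], [Y → . P P P], [Y' → . Y] }

First, augment the grammar with Y' → Y
I₀ = CLOSURE({ [Y' → . Y] }):
  [Y' → . Y] has the dot before Y: add [Y → . P P P], [Y → . ( y ;]
  [Y → . P P P] has the dot before P: add [P → .], [P → . S Y], [P → . / S]
  [P → . S Y] has the dot before S: add [S → . (]
No further items can be added.

I₀ = { [P → . / S], [P → . S Y], [P → .], [S → . (], [Y → . ( y ;], [Y → . P P P], [Y' → . Y] }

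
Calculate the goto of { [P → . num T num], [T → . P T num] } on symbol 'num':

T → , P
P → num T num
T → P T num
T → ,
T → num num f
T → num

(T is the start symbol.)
{ [P → . num T num], [P → num . T num], [T → . , P], [T → . ,], [T → . P T num], [T → . num num f], [T → . num] }

GOTO(I, 'num') = CLOSURE({ [A → αX.β] : [A → α.Xβ] ∈ I, X = 'num' })

Items with dot before 'num', with the dot advanced:
  [P → . num T num] → [P → num . T num]
Closure of the advanced items:
  [P → num . T num] has the dot before T: add [T → . , P], [T → . P T num], [T → . ,], [T → . num num f], [T → . num]
  [T → . P T num] has the dot before P: add [P → . num T num]

GOTO = { [P → . num T num], [P → num . T num], [T → . , P], [T → . ,], [T → . P T num], [T → . num num f], [T → . num] }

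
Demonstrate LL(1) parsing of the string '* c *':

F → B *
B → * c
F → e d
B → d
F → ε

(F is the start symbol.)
LL(1) parsing maintains a stack (initially the start symbol over $) and the input. At each step: if the stack top is a terminal, match it against the current input token; if it is a non-terminal N, replace it with the RHS of M[N, lookahead] (the unique production whose predict set contains the lookahead).

Stack is shown with the top on the left.

Stack    Input    Action
------------------------
F $      * c * $  output F → B *
B * $    * c * $  output B → * c
* c * $  * c * $  match '*'
c * $    c * $    match 'c'
* $      * $      match '*'
$        $        accept

The string is accepted.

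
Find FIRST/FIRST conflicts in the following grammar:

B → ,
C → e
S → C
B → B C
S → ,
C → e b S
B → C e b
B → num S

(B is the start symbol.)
Yes. B → ',' / B → B C on { ',' }; B → B C / B → C e b on { 'e' }; B → B C / B → num S on { 'num' }; C → e / C → e b S on { 'e' }

A FIRST/FIRST conflict occurs when two productions N → α and N → β for the same non-terminal have FIRST(α) ∩ FIRST(β) ≠ ∅ (with ε ∈ FIRST of a nullable right-hand side, so two nullable alternatives also conflict).

FIRST sets of the non-terminals at (or reachable through a nullable prefix from) the front of some alternative:
  FIRST(B) = { ',', 'e', 'num' }
  FIRST(C) = { 'e' }

Productions for B:
  B → ,: FIRST = { ',' }
  B → B C: FIRST = { ',', 'e', 'num' }
  B → C e b: FIRST = { 'e' }
  B → num S: FIRST = { 'num' }
Productions for C:
  C → e: FIRST = { 'e' }
  C → e b S: FIRST = { 'e' }
Productions for S:
  S → C: FIRST = { 'e' }
  S → ,: FIRST = { ',' }

Conflict for B: B → , and B → B C
  Overlap: { ',' }
Conflict for B: B → B C and B → C e b
  Overlap: { 'e' }
Conflict for B: B → B C and B → num S
  Overlap: { 'num' }
Conflict for C: C → e and C → e b S
  Overlap: { 'e' }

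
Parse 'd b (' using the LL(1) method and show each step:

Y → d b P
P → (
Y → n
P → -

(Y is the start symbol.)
LL(1) parsing maintains a stack (initially the start symbol over $) and the input. At each step: if the stack top is a terminal, match it against the current input token; if it is a non-terminal N, replace it with the RHS of M[N, lookahead] (the unique production whose predict set contains the lookahead).

Stack is shown with the top on the left.

Stack    Input    Action
------------------------
Y $      d b ( $  output Y → d b P
d b P $  d b ( $  match 'd'
b P $    b ( $    match 'b'
P $      ( $      output P → (
( $      ( $      match '('
$        $        accept

The string is accepted.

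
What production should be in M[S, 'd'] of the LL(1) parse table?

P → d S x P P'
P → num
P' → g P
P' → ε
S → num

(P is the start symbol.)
To find M[S, 'd'], we find productions for S where 'd' is in the predict set (PREDICT(N → α) = (FIRST(α) \ {ε}) ∪ (FOLLOW(N) if α ⇒* ε)).

S → num: PREDICT = { 'num' }

M[S, 'd'] is empty (no production applies)

Answer: Empty (error entry)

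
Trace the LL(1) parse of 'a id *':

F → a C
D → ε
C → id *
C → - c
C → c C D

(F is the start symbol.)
Stack is shown with the top on the left.

Stack   Input     Action
------------------------
F $     a id * $  output F → a C
a C $   a id * $  match 'a'
C $     id * $    output C → id *
id * $  id * $    match 'id'
* $     * $       match '*'
$       $         accept

The string is accepted.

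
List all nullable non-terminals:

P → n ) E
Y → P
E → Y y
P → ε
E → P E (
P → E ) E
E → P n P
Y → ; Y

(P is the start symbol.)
{ 'P', 'Y' }

ε-productions: P → ε
So P is immediately nullable.
Y → P: every symbol on the right is nullable, so Y is nullable too.
No further non-terminal can be added: every production for the remaining non-terminals contains a terminal or a non-nullable non-terminal.
Nullable = { 'P', 'Y' }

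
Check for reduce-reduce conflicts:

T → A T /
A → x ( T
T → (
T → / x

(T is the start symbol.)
A reduce-reduce conflict occurs when an LR(0) state has two complete items [A → α .] and [B → β .] — both call for a reduction, and with no lookahead the parser cannot choose between them.

Augment with T' → T and build the canonical LR(0) collection (I0 = CLOSURE({[T' → . T]}), then GOTO on every symbol after a dot until no new states appear). It has 11 states:
  I0: { [A → . x ( T], [T → . (], [T → . / x], [T → . A T /], [T' → . T] }  — shift
  I1: { [T → ( .] }  — reduce
  I2: { [T → / . x] }  — shift
  I3: { [A → . x ( T], [T → . (], [T → . / x], [T → . A T /], [T → A . T /] }  — shift
  I4: { [T' → T .] }  — accept
  I5: { [A → x . ( T] }  — shift
  I6: { [A → . x ( T], [A → x ( . T], [T → . (], [T → . / x], [T → . A T /] }  — shift
  I7: { [A → x ( T .] }  — reduce
  I8: { [T → A T . /] }  — shift
  I9: { [T → A T / .] }  — reduce
  I10: { [T → / x .] }  — reduce

No state contains more than one complete item.

Answer: No reduce-reduce conflicts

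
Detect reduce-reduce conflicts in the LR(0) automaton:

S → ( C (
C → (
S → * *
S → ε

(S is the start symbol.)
A reduce-reduce conflict occurs when an LR(0) state has two complete items [A → α .] and [B → β .] — both call for a reduction, and with no lookahead the parser cannot choose between them.

Augment with S' → S and build the canonical LR(0) collection (I0 = CLOSURE({[S' → . S]}), then GOTO on every symbol after a dot until no new states appear). It has 8 states:
  I0: { [S → . ( C (], [S → . * *], [S → .], [S' → . S] }  — shift, reduce
  I1: { [C → . (], [S → ( . C (] }  — shift
  I2: { [S → * . *] }  — shift
  I3: { [S' → S .] }  — accept
  I4: { [S → * * .] }  — reduce
  I5: { [C → ( .] }  — reduce
  I6: { [S → ( C . (] }  — shift
  I7: { [S → ( C ( .] }  — reduce

No state contains more than one complete item.

Answer: No reduce-reduce conflicts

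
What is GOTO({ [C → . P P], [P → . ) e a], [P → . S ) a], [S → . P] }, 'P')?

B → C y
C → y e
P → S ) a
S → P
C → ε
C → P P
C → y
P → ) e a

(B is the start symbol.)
{ [C → P . P], [P → . ) e a], [P → . S ) a], [S → . P], [S → P .] }

GOTO(I, 'P') = CLOSURE({ [A → αX.β] : [A → α.Xβ] ∈ I, X = 'P' })

Items with dot before 'P', with the dot advanced:
  [C → . P P] → [C → P . P]
  [S → . P] → [S → P .]
Closure of the advanced items:
  [C → P . P] has the dot before P: add [P → . S ) a], [P → . ) e a]
  [P → . S ) a] has the dot before S: add [S → . P]

GOTO = { [C → P . P], [P → . ) e a], [P → . S ) a], [S → . P], [S → P .] }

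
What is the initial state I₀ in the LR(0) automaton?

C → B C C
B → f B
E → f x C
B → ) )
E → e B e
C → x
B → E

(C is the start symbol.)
{ [B → . ) )], [B → . E], [B → . f B], [C → . B C C], [C → . x], [C' → . C], [E → . e B e], [E → . f x C] }

First, augment the grammar with C' → C
I₀ = CLOSURE({ [C' → . C] }):
  [C' → . C] has the dot before C: add [C → . B C C], [C → . x]
  [C → . B C C] has the dot before B: add [B → . f B], [B → . ) )], [B → . E]
  [B → . E] has the dot before E: add [E → . f x C], [E → . e B e]
No further items can be added.

I₀ = { [B → . ) )], [B → . E], [B → . f B], [C → . B C C], [C → . x], [C' → . C], [E → . e B e], [E → . f x C] }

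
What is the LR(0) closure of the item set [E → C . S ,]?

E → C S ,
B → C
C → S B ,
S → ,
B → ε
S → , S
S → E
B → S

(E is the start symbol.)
{ [C → . S B ,], [E → . C S ,], [E → C . S ,], [S → . , S], [S → . ,], [S → . E] }

Start with: [E → C . S ,]
  [E → C . S ,] has the dot before S: add [S → . ,], [S → . , S], [S → . E]
  [S → . E] has the dot before E: add [E → . C S ,]
  [E → . C S ,] has the dot before C: add [C → . S B ,]
No further items can be added.

CLOSURE = { [C → . S B ,], [E → . C S ,], [E → C . S ,], [S → . , S], [S → . ,], [S → . E] }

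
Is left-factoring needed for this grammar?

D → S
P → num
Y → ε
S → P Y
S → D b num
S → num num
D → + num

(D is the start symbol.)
No, left-factoring is not needed

Left-factoring is needed when two productions for the same non-terminal
share a common prefix on the right-hand side.

Productions for D:
  D → S
  D → + num
Productions for S:
  S → P Y
  S → D b num
  S → num num

No common prefixes found.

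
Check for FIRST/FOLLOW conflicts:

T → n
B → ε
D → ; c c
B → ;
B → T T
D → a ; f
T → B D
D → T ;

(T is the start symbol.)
A FIRST/FOLLOW conflict occurs when a non-terminal N has a nullable alternative N → β (β ⇒* ε) and another alternative N → α with FIRST(α) ∩ FOLLOW(N) ≠ ∅: on such a lookahead the parser cannot decide between expanding α and letting N vanish via β.

Nullable non-terminals: B.
FIRST sets used below: FIRST(T) = { ';', 'a', 'n' }

B: nullable alternative(s) B → ε; FOLLOW(B) = { ';', 'a', 'n' }
  B → ε: FIRST \ {ε} = { } — this is the only nullable alternative, skip
  B → ;: FIRST \ {ε} = { ';' } — overlaps FOLLOW(B) on { ';' }: CONFLICT
  B → T T: FIRST \ {ε} = { ';', 'a', 'n' } — overlaps FOLLOW(B) on { ';', 'a', 'n' }: CONFLICT

D, T have no nullable alternative, so no FIRST/FOLLOW check is needed there.

So the grammar has 2 FIRST/FOLLOW conflicts (marked CONFLICT above).

Answer: Yes. B → ';' with FOLLOW(B) on { ';' }; B → T T with FOLLOW(B) on { ';', 'a', 'n' }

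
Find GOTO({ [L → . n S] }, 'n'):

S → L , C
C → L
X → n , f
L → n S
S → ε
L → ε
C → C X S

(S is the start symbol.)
GOTO(I, 'n') = CLOSURE({ [A → αX.β] : [A → α.Xβ] ∈ I, X = 'n' })

Items with dot before 'n', with the dot advanced:
  [L → . n S] → [L → n . S]
Closure of the advanced items:
  [L → n . S] has the dot before S: add [S → . L , C], [S → .]
  [S → . L , C] has the dot before L: add [L → . n S], [L → .]

GOTO = { [L → . n S], [L → .], [L → n . S], [S → . L , C], [S → .] }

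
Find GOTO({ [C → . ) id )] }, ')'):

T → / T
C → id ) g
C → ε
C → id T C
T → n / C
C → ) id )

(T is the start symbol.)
{ [C → ) . id )] }

GOTO(I, ')') = CLOSURE({ [A → αX.β] : [A → α.Xβ] ∈ I, X = ')' })

Items with dot before ')', with the dot advanced:
  [C → . ) id )] → [C → ) . id )]
Closure adds nothing (no advanced item has the dot before a non-terminal).

GOTO = { [C → ) . id )] }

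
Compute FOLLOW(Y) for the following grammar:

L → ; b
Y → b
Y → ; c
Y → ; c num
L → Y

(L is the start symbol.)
To compute FOLLOW(Y), find every occurrence of Y on a right-hand side N → α Y β: add FIRST(β) \ {ε}, and if β is empty or nullable also add FOLLOW(N). Iterate to a fixed point.

In L → Y: Y is at the end, add FOLLOW(L)

The FOLLOW sets referred to above (computed the same way, to a fixed point):
  FOLLOW(L) = { $ }

Taking the union: FOLLOW(Y) = { $ }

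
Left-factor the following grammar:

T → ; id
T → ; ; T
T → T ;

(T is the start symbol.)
T → ; T'
T' → id
T' → ; T
T → T ;

Left-factoring transforms A → αβ₁ | αβ₂ into A → αA' and A' → β₁ | β₂
(α is the longest common prefix among the alternatives). Repeat until
no nonterminal has two alternatives with a common prefix.

Round 1: T has alternatives sharing prefix ';'. Introduce T': T → ; T'
  Add: T' → id
  Add: T' → ; T

No remaining common prefixes — done.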